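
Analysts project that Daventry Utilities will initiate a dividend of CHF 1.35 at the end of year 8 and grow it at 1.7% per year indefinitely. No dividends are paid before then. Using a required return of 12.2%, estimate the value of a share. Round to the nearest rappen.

CHF 5.74

Deferred-dividend DDM. At t=7 the remaining stream is a growing perpetuity with first payment D_8 = 1.35.
V_7 = D_8/(r−g) = 1.35/(0.122−0.017) = 12.8571
P₀ = V_7/(1+r)^7 = 12.8571/(1+0.122)^7 = 5.7437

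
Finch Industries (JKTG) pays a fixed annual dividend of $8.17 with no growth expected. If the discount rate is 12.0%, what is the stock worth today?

$68.08

Zero-growth DDM (perpetuity): P₀ = D/r = 8.17 / 0.12 = 68.0833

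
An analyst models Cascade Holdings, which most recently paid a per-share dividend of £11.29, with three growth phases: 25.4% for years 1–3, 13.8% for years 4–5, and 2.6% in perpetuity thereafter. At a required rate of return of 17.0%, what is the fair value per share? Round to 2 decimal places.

£159.34

Three-stage DDM. Project D₁…D_5; terminal Gordon value at t=5 with g = 0.026; discount at r = 0.17.
D_1 = 14.1577
D_2 = 17.7537
D_3 = 22.2631
D_4 = 25.3355
D_5 = 28.8318
TV_5 = 29.5814/(0.17−0.026) = 205.4263
P₀ = Σ Dₜ/(1+r)ᵗ + TV_5/(1+r)^5 = 159.3383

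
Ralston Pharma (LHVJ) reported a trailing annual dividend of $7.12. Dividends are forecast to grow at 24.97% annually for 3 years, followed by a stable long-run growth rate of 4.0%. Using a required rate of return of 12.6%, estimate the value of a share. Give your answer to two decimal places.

Two-stage DDM. Project D₁…D_3 at 0.2497, terminal growth 0.04, discount at r = 0.126.
D_1 = 8.8979
D_2 = 11.1197
D_3 = 13.8962
Terminal value at t=3: TV = D_4/(r−g) = 14.4521/(0.126−0.04) = 168.0476
P₀ = 8.8979/(1+0.126)^1 + 11.1197/(1+0.126)^2 + 13.8962/(1+0.126)^3 + 168.0476/(1+0.126)^3 = 144.1173

$144.12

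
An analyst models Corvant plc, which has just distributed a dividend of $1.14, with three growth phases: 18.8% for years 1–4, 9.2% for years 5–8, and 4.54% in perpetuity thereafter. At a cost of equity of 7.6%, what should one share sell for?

$74.30

Three-stage DDM. Project D₁…D_8; terminal Gordon value at t=8 with g = 0.0454; discount at r = 0.076.
D_1 = 1.3543
D_2 = 1.6089
D_3 = 1.9114
D_4 = 2.2708
D_5 = 2.4797
D_6 = 2.7078
D_7 = 2.9569
D_8 = 3.2289
TV_8 = 3.3755/(0.076−0.0454) = 110.3119
P₀ = Σ Dₜ/(1+r)ᵗ + TV_8/(1+r)^8 = 74.3022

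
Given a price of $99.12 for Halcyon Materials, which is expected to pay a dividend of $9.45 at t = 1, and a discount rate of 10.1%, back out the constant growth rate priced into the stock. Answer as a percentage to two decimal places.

0.57%

From P₀ = D₁/(r − g), the implied growth is g = r − D₁/P₀.
g = 0.101 − 9.45/99.12 = 0.101 − 0.09534 = 0.00566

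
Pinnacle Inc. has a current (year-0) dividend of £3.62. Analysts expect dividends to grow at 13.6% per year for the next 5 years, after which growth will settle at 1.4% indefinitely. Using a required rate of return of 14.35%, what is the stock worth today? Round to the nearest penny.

Two-stage DDM. Project D₁…D_5 at 0.136, terminal growth 0.014, discount at r = 0.1435.
D_1 = 4.1123
D_2 = 4.6716
D_3 = 5.3069
D_4 = 6.0287
D_5 = 6.8486
Terminal value at t=5: TV = D_6/(r−g) = 6.9445/(0.1435−0.014) = 53.6251
P₀ = 4.1123/(1+0.1435)^1 + 4.6716/(1+0.1435)^2 + 5.3069/(1+0.1435)^3 + 6.0287/(1+0.1435)^4 + 6.8486/(1+0.1435)^5 + 53.6251/(1+0.1435)^5 = 45.1745

£45.17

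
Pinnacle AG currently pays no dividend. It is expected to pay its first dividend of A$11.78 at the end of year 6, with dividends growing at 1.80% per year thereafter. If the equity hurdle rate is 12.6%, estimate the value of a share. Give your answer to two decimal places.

Deferred-dividend DDM. At t=5 the remaining stream is a growing perpetuity with first payment D_6 = 11.78.
V_5 = D_6/(r−g) = 11.78/(0.126−0.018) = 109.0741
P₀ = V_5/(1+r)^5 = 109.0741/(1+0.126)^5 = 60.2601

A$60.26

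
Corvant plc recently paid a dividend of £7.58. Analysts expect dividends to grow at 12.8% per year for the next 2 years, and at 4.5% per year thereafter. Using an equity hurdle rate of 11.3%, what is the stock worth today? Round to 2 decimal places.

£135.12

Two-stage DDM. Project D₁…D_2 at 0.128, terminal growth 0.045, discount at r = 0.113.
D_1 = 8.5502
D_2 = 9.6447
Terminal value at t=2: TV = D_3/(r−g) = 10.0787/(0.113−0.045) = 148.2159
P₀ = 8.5502/(1+0.113)^1 + 9.6447/(1+0.113)^2 + 148.2159/(1+0.113)^2 = 135.1156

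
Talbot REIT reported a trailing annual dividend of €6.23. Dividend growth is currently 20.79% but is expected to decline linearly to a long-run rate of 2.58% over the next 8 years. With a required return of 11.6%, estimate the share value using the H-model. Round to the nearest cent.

€121.16

H-model: P₀ = D₀[(1+g_L) + H(g_S−g_L)]/(r−g_L), with H = 8/2 = 4.
P₀ = 6.23 × [(1+0.0258) + 4×(0.2079−0.0258)] / (0.116−0.0258)
   = 6.23 × 1.7542 / 0.0902 = 121.1604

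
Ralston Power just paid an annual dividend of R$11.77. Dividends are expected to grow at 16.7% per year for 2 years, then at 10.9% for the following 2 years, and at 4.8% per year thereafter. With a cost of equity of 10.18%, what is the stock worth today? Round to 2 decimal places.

R$312.92

Three-stage DDM. Project D₁…D_4; terminal Gordon value at t=4 with g = 0.048; discount at r = 0.1018.
D_1 = 13.7356
D_2 = 16.0294
D_3 = 17.7766
D_4 = 19.7143
TV_4 = 20.6606/(0.1018−0.048) = 384.0257
P₀ = Σ Dₜ/(1+r)ᵗ + TV_4/(1+r)^4 = 312.9234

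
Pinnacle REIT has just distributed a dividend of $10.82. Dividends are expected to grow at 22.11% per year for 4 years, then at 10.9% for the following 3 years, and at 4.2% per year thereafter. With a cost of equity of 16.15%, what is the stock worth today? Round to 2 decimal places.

$185.62

Three-stage DDM. Project D₁…D_7; terminal Gordon value at t=7 with g = 0.042; discount at r = 0.1615.
D_1 = 13.2123
D_2 = 16.1335
D_3 = 19.7007
D_4 = 24.0565
D_5 = 26.6786
D_6 = 29.5866
D_7 = 32.8116
TV_7 = 34.1896/(0.1615−0.042) = 286.1058
P₀ = Σ Dₜ/(1+r)ᵗ + TV_7/(1+r)^7 = 185.6206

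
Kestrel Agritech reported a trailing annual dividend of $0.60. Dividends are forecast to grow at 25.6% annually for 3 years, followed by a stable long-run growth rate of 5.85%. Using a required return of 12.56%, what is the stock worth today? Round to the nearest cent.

Two-stage DDM. Project D₁…D_3 at 0.256, terminal growth 0.0585, discount at r = 0.1256.
D_1 = 0.7536
D_2 = 0.9465
D_3 = 1.1888
Terminal value at t=3: TV = D_4/(r−g) = 1.2584/(0.1256−0.0585) = 18.7538
P₀ = 0.7536/(1+0.1256)^1 + 0.9465/(1+0.1256)^2 + 1.1888/(1+0.1256)^3 + 18.7538/(1+0.1256)^3 = 15.4005

$15.40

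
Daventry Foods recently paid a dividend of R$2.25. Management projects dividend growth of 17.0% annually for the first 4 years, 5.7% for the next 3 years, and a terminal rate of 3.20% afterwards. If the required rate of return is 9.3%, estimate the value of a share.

Three-stage DDM. Project D₁…D_7; terminal Gordon value at t=7 with g = 0.032; discount at r = 0.093.
D_1 = 2.6325
D_2 = 3.0800
D_3 = 3.6036
D_4 = 4.2162
D_5 = 4.4566
D_6 = 4.7106
D_7 = 4.9791
TV_7 = 5.1384/(0.093−0.032) = 84.2366
P₀ = Σ Dₜ/(1+r)ᵗ + TV_7/(1+r)^7 = 64.1946

R$64.19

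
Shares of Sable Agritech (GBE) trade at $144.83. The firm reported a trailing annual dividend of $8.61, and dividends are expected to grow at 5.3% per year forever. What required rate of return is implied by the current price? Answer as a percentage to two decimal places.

11.56%

Rearranging the constant-growth DDM: r = D₁/P₀ + g.
D₁ = 8.61 × (1 + 0.053) = 9.0663.
r = 9.0663 / 144.83 + 0.053 = 0.06260 + 0.053 = 0.11560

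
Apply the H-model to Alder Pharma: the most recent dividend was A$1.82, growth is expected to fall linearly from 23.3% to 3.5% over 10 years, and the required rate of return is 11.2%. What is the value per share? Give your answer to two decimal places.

H-model: P₀ = D₀[(1+g_L) + H(g_S−g_L)]/(r−g_L), with H = 10/2 = 5.
P₀ = 1.82 × [(1+0.035) + 5×(0.233−0.035)] / (0.112−0.035)
   = 1.82 × 2.0250 / 0.077 = 47.8636

A$47.86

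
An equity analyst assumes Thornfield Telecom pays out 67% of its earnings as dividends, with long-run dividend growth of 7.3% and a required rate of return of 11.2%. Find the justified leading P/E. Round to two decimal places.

17.18

Justified leading P/E = b/(r−g) = 0.67/(0.112−0.073) = 17.1795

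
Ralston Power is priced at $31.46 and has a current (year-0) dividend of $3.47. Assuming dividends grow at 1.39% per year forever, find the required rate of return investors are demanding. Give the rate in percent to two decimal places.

12.57%

Rearranging the constant-growth DDM: r = D₁/P₀ + g.
D₁ = 3.47 × (1 + 0.0139) = 3.5182.
r = 3.5182 / 31.46 + 0.0139 = 0.11183 + 0.0139 = 0.12573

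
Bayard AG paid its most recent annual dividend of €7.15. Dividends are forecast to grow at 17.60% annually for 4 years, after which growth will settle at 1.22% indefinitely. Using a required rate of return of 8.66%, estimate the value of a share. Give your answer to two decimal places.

Two-stage DDM. Project D₁…D_4 at 0.176, terminal growth 0.0122, discount at r = 0.0866.
D_1 = 8.4084
D_2 = 9.8883
D_3 = 11.6286
D_4 = 13.6753
Terminal value at t=4: TV = D_5/(r−g) = 13.8421/(0.0866−0.0122) = 186.0496
P₀ = 8.4084/(1+0.0866)^1 + 9.8883/(1+0.0866)^2 + 11.6286/(1+0.0866)^3 + 13.6753/(1+0.0866)^4 + 186.0496/(1+0.0866)^4 = 168.4465

€168.45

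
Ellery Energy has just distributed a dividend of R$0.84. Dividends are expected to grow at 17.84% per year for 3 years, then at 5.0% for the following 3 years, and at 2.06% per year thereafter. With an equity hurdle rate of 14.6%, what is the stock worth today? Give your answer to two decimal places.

Three-stage DDM. Project D₁…D_6; terminal Gordon value at t=6 with g = 0.0206; discount at r = 0.146.
D_1 = 0.9899
D_2 = 1.1664
D_3 = 1.3745
D_4 = 1.4433
D_5 = 1.5154
D_6 = 1.5912
TV_6 = 1.6240/(0.146−0.0206) = 12.9504
P₀ = Σ Dₜ/(1+r)ᵗ + TV_6/(1+r)^6 = 10.6882

R$10.69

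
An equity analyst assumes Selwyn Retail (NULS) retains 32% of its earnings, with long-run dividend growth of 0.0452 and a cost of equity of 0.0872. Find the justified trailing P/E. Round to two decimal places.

16.92

Payout ratio b = 1 − 0.32 = 0.68.
Justified trailing P/E = b(1+g)/(r−g) = 0.68×(1+0.0452)/(0.0872−0.0452) = 16.9223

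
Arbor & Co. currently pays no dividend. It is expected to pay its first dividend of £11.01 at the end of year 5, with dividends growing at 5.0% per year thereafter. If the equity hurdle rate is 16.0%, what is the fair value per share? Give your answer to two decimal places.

£55.28

Deferred-dividend DDM. At t=4 the remaining stream is a growing perpetuity with first payment D_5 = 11.01.
V_4 = D_5/(r−g) = 11.01/(0.16−0.05) = 100.0909
P₀ = V_4/(1+r)^4 = 100.0909/(1+0.16)^4 = 55.2793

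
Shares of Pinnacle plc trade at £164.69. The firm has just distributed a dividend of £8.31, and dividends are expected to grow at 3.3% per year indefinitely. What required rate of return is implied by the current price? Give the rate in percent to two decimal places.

8.51%

Rearranging the constant-growth DDM: r = D₁/P₀ + g.
D₁ = 8.31 × (1 + 0.033) = 8.5842.
r = 8.5842 / 164.69 + 0.033 = 0.05212 + 0.033 = 0.08512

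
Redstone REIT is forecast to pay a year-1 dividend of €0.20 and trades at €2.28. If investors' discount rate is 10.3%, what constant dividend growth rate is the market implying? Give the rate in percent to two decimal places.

1.53%

From P₀ = D₁/(r − g), the implied growth is g = r − D₁/P₀.
g = 0.103 − 0.20/2.28 = 0.103 − 0.08772 = 0.01528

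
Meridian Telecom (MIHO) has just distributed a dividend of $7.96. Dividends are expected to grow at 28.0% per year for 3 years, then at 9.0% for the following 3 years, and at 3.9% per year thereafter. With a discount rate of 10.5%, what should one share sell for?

$255.34

Three-stage DDM. Project D₁…D_6; terminal Gordon value at t=6 with g = 0.039; discount at r = 0.105.
D_1 = 10.1888
D_2 = 13.0417
D_3 = 16.6933
D_4 = 18.1957
D_5 = 19.8333
D_6 = 21.6183
TV_6 = 22.4615/(0.105−0.039) = 340.3252
P₀ = Σ Dₜ/(1+r)ᵗ + TV_6/(1+r)^6 = 255.3406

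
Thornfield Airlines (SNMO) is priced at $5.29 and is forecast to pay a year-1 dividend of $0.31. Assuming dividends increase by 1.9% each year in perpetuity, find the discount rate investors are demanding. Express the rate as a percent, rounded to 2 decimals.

Rearranging the constant-growth DDM: r = D₁/P₀ + g.
r = 0.3100 / 5.29 + 0.019 = 0.05860 + 0.019 = 0.07760

7.76%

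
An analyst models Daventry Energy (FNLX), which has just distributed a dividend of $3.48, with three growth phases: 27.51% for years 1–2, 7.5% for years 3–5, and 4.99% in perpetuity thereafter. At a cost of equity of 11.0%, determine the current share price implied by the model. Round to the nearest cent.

$94.39

Three-stage DDM. Project D₁…D_5; terminal Gordon value at t=5 with g = 0.0499; discount at r = 0.11.
D_1 = 4.4373
D_2 = 5.6581
D_3 = 6.0824
D_4 = 6.5386
D_5 = 7.0290
TV_5 = 7.3797/(0.11−0.0499) = 122.7910
P₀ = Σ Dₜ/(1+r)ᵗ + TV_5/(1+r)^5 = 94.3863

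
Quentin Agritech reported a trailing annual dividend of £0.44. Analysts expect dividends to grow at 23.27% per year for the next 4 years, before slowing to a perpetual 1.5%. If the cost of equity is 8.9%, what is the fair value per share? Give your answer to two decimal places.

Two-stage DDM. Project D₁…D_4 at 0.2327, terminal growth 0.015, discount at r = 0.089.
D_1 = 0.5424
D_2 = 0.6686
D_3 = 0.8242
D_4 = 1.0160
Terminal value at t=4: TV = D_5/(r−g) = 1.0312/(0.089−0.015) = 13.9353
P₀ = 0.5424/(1+0.089)^1 + 0.6686/(1+0.089)^2 + 0.8242/(1+0.089)^3 + 1.0160/(1+0.089)^4 + 13.9353/(1+0.089)^4 = 12.3308

£12.33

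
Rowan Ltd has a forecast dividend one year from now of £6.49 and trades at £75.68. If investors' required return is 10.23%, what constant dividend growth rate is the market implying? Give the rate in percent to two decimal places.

1.65%

From P₀ = D₁/(r − g), the implied growth is g = r − D₁/P₀.
g = 0.1023 − 6.49/75.68 = 0.1023 − 0.08576 = 0.01654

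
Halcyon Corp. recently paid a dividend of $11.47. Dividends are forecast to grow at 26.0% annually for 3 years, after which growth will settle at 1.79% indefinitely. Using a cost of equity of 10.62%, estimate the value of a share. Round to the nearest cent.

$240.29

Two-stage DDM. Project D₁…D_3 at 0.26, terminal growth 0.0179, discount at r = 0.1062.
D_1 = 14.4522
D_2 = 18.2098
D_3 = 22.9443
Terminal value at t=3: TV = D_4/(r−g) = 23.3550/(0.1062−0.0179) = 264.4962
P₀ = 14.4522/(1+0.1062)^1 + 18.2098/(1+0.1062)^2 + 22.9443/(1+0.1062)^3 + 264.4962/(1+0.1062)^3 = 240.2933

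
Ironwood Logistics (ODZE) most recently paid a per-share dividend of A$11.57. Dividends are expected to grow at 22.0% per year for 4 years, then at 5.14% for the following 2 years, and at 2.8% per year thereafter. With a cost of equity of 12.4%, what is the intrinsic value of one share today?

Three-stage DDM. Project D₁…D_6; terminal Gordon value at t=6 with g = 0.028; discount at r = 0.124.
D_1 = 14.1154
D_2 = 17.2208
D_3 = 21.0094
D_4 = 25.6314
D_5 = 26.9489
D_6 = 28.3340
TV_6 = 29.1274/(0.124−0.028) = 303.4104
P₀ = Σ Dₜ/(1+r)ᵗ + TV_6/(1+r)^6 = 236.5790

A$236.58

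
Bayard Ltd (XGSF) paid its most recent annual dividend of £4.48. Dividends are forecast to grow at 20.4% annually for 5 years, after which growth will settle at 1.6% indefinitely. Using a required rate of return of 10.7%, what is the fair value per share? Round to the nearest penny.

£105.15

Two-stage DDM. Project D₁…D_5 at 0.204, terminal growth 0.016, discount at r = 0.107.
D_1 = 5.3939
D_2 = 6.4943
D_3 = 7.8191
D_4 = 9.4142
D_5 = 11.3347
Terminal value at t=5: TV = D_6/(r−g) = 11.5161/(0.107−0.016) = 126.5502
P₀ = 5.3939/(1+0.107)^1 + 6.4943/(1+0.107)^2 + 7.8191/(1+0.107)^3 + 9.4142/(1+0.107)^4 + 11.3347/(1+0.107)^5 + 126.5502/(1+0.107)^5 = 105.1477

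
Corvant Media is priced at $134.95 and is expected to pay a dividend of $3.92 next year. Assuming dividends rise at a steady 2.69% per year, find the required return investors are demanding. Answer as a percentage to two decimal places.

Rearranging the constant-growth DDM: r = D₁/P₀ + g.
r = 3.9200 / 134.95 + 0.0269 = 0.02905 + 0.0269 = 0.05595

5.59%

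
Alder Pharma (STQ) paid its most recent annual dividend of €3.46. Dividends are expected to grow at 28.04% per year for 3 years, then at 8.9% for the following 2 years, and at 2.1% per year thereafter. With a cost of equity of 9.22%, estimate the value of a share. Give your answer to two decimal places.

Three-stage DDM. Project D₁…D_5; terminal Gordon value at t=5 with g = 0.021; discount at r = 0.0922.
D_1 = 4.4302
D_2 = 5.6724
D_3 = 7.2630
D_4 = 7.9094
D_5 = 8.6133
TV_5 = 8.7942/(0.0922−0.021) = 123.5135
P₀ = Σ Dₜ/(1+r)ᵗ + TV_5/(1+r)^5 = 104.9560

€104.96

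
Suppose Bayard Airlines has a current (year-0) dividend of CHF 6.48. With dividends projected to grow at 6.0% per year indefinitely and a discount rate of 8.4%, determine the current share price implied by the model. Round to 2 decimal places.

CHF 286.20

Gordon growth model: P₀ = D₁/(r − g). D₁ = 6.48 × (1 + 0.06) = 6.8688.
P₀ = 6.8688 / (0.084 − 0.06) = 6.8688 / 0.024 = 286.2000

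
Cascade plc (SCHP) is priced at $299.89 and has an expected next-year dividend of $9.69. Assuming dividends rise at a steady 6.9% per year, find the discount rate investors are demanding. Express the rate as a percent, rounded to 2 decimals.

Rearranging the constant-growth DDM: r = D₁/P₀ + g.
r = 9.6900 / 299.89 + 0.069 = 0.03231 + 0.069 = 0.10131

10.13%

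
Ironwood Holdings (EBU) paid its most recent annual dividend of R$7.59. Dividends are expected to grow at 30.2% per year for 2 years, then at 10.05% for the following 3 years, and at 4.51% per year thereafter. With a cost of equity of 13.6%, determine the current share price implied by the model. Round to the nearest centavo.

R$150.97

Three-stage DDM. Project D₁…D_5; terminal Gordon value at t=5 with g = 0.0451; discount at r = 0.136.
D_1 = 9.8822
D_2 = 12.8666
D_3 = 14.1597
D_4 = 15.5827
D_5 = 17.1488
TV_5 = 17.9222/(0.136−0.0451) = 197.1641
P₀ = Σ Dₜ/(1+r)ᵗ + TV_5/(1+r)^5 = 150.9658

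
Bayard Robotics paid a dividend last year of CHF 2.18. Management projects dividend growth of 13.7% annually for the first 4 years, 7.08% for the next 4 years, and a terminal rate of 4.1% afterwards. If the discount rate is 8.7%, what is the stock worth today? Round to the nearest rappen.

Three-stage DDM. Project D₁…D_8; terminal Gordon value at t=8 with g = 0.041; discount at r = 0.087.
D_1 = 2.4787
D_2 = 2.8182
D_3 = 3.2043
D_4 = 3.6433
D_5 = 3.9013
D_6 = 4.1775
D_7 = 4.4733
D_8 = 4.7900
TV_8 = 4.9863/(0.087−0.041) = 108.3989
P₀ = Σ Dₜ/(1+r)ᵗ + TV_8/(1+r)^8 = 75.4399

CHF 75.44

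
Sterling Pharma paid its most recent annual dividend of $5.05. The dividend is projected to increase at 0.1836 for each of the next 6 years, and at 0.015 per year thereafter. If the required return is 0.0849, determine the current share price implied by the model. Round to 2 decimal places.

$165.20

Two-stage DDM. Project D₁…D_6 at 0.1836, terminal growth 0.015, discount at r = 0.0849.
D_1 = 5.9772
D_2 = 7.0746
D_3 = 8.3735
D_4 = 9.9109
D_5 = 11.7305
D_6 = 13.8842
Terminal value at t=6: TV = D_7/(r−g) = 14.0925/(0.0849−0.015) = 201.6090
P₀ = 5.9772/(1+0.0849)^1 + 7.0746/(1+0.0849)^2 + 8.3735/(1+0.0849)^3 + 9.9109/(1+0.0849)^4 + 11.7305/(1+0.0849)^5 + 13.8842/(1+0.0849)^6 + 201.6090/(1+0.0849)^6 = 165.1951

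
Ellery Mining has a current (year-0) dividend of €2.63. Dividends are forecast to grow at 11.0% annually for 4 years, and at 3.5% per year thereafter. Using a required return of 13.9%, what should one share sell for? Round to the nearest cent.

€33.48

Two-stage DDM. Project D₁…D_4 at 0.11, terminal growth 0.035, discount at r = 0.139.
D_1 = 2.9193
D_2 = 3.2404
D_3 = 3.5969
D_4 = 3.9925
Terminal value at t=4: TV = D_5/(r−g) = 4.1323/(0.139−0.035) = 39.7333
P₀ = 2.9193/(1+0.139)^1 + 3.2404/(1+0.139)^2 + 3.5969/(1+0.139)^3 + 3.9925/(1+0.139)^4 + 39.7333/(1+0.139)^4 = 33.4752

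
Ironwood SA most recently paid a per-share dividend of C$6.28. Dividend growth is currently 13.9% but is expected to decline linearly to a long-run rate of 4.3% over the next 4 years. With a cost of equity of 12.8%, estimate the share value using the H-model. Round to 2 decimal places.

H-model: P₀ = D₀[(1+g_L) + H(g_S−g_L)]/(r−g_L), with H = 4/2 = 2.
P₀ = 6.28 × [(1+0.043) + 2×(0.139−0.043)] / (0.128−0.043)
   = 6.28 × 1.2350 / 0.085 = 91.2447

C$91.24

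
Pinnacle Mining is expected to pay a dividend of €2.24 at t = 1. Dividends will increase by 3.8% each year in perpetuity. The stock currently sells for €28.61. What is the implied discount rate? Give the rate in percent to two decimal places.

Rearranging the constant-growth DDM: r = D₁/P₀ + g.
r = 2.2400 / 28.61 + 0.038 = 0.07829 + 0.038 = 0.11629

11.63%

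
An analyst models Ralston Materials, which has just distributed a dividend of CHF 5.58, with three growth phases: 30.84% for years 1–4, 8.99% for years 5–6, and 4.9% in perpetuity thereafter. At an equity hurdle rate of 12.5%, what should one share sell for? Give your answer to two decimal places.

CHF 184.75

Three-stage DDM. Project D₁…D_6; terminal Gordon value at t=6 with g = 0.049; discount at r = 0.125.
D_1 = 7.3009
D_2 = 9.5525
D_3 = 12.4984
D_4 = 16.3530
D_5 = 17.8231
D_6 = 19.4254
TV_6 = 20.3772/(0.125−0.049) = 268.1214
P₀ = Σ Dₜ/(1+r)ᵗ + TV_6/(1+r)^6 = 184.7532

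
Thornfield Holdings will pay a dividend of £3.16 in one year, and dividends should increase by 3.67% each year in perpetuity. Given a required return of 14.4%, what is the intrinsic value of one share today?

£29.45

Gordon growth model: P₀ = D₁/(r − g), with D₁ = 3.16 given directly.
P₀ = 3.1600 / (0.144 − 0.0367) = 3.1600 / 0.1073 = 29.4501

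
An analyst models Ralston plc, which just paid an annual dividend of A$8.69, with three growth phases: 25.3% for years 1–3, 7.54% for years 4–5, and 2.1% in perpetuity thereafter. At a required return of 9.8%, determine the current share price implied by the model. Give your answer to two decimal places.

A$223.45

Three-stage DDM. Project D₁…D_5; terminal Gordon value at t=5 with g = 0.021; discount at r = 0.098.
D_1 = 10.8886
D_2 = 13.6434
D_3 = 17.0952
D_4 = 18.3841
D_5 = 19.7703
TV_5 = 20.1855/(0.098−0.021) = 262.1489
P₀ = Σ Dₜ/(1+r)ᵗ + TV_5/(1+r)^5 = 223.4456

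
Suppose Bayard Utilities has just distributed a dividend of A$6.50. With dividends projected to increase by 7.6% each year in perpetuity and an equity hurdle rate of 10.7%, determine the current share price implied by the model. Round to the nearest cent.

A$225.61

Gordon growth model: P₀ = D₁/(r − g). D₁ = 6.50 × (1 + 0.076) = 6.9940.
P₀ = 6.9940 / (0.107 − 0.076) = 6.9940 / 0.031 = 225.6129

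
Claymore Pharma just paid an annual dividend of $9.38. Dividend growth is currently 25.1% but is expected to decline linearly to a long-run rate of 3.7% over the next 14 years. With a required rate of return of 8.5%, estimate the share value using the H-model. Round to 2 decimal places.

$495.38

H-model: P₀ = D₀[(1+g_L) + H(g_S−g_L)]/(r−g_L), with H = 14/2 = 7.
P₀ = 9.38 × [(1+0.037) + 7×(0.251−0.037)] / (0.085−0.037)
   = 9.38 × 2.5350 / 0.048 = 495.3813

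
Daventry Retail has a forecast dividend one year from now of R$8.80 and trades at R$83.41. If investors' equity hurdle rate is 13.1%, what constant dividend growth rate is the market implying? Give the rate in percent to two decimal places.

From P₀ = D₁/(r − g), the implied growth is g = r − D₁/P₀.
g = 0.131 − 8.80/83.41 = 0.131 − 0.10550 = 0.02550

2.55%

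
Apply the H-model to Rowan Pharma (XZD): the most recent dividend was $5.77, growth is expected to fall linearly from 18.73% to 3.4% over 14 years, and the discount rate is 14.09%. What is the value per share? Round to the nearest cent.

H-model: P₀ = D₀[(1+g_L) + H(g_S−g_L)]/(r−g_L), with H = 14/2 = 7.
P₀ = 5.77 × [(1+0.034) + 7×(0.1873−0.034)] / (0.1409−0.034)
   = 5.77 × 2.1071 / 0.1069 = 113.7322

$113.73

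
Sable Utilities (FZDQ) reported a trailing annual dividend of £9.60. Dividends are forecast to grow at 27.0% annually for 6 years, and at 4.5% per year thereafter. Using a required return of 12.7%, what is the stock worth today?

Two-stage DDM. Project D₁…D_6 at 0.27, terminal growth 0.045, discount at r = 0.127.
D_1 = 12.1920
D_2 = 15.4838
D_3 = 19.6645
D_4 = 24.9739
D_5 = 31.7168
D_6 = 40.2804
Terminal value at t=6: TV = D_7/(r−g) = 42.0930/(0.127−0.045) = 513.3292
P₀ = 12.1920/(1+0.127)^1 + 15.4838/(1+0.127)^2 + 19.6645/(1+0.127)^3 + 24.9739/(1+0.127)^4 + 31.7168/(1+0.127)^5 + 40.2804/(1+0.127)^6 + 513.3292/(1+0.127)^6 = 339.8564

£339.86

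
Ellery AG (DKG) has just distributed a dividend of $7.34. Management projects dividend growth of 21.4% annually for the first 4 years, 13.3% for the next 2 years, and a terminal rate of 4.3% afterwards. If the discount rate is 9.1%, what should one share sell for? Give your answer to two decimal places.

$326.15

Three-stage DDM. Project D₁…D_6; terminal Gordon value at t=6 with g = 0.043; discount at r = 0.091.
D_1 = 8.9108
D_2 = 10.8177
D_3 = 13.1326
D_4 = 15.9430
D_5 = 18.0635
D_6 = 20.4659
TV_6 = 21.3459/(0.091−0.043) = 444.7067
P₀ = Σ Dₜ/(1+r)ᵗ + TV_6/(1+r)^6 = 326.1535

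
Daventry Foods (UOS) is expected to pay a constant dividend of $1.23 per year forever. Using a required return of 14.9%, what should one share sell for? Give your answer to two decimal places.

$8.26

Zero-growth DDM (perpetuity): P₀ = D/r = 1.23 / 0.149 = 8.2550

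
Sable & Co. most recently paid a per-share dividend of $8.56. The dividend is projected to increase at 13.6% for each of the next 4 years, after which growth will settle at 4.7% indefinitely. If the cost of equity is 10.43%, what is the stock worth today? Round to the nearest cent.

Two-stage DDM. Project D₁…D_4 at 0.136, terminal growth 0.047, discount at r = 0.1043.
D_1 = 9.7242
D_2 = 11.0466
D_3 = 12.5490
D_4 = 14.2557
Terminal value at t=4: TV = D_5/(r−g) = 14.9257/(0.1043−0.047) = 260.4829
P₀ = 9.7242/(1+0.1043)^1 + 11.0466/(1+0.1043)^2 + 12.5490/(1+0.1043)^3 + 14.2557/(1+0.1043)^4 + 260.4829/(1+0.1043)^4 = 211.9271

$211.93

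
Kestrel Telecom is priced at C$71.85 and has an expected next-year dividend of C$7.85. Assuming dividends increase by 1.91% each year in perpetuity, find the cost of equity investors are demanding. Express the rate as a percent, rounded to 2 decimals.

Rearranging the constant-growth DDM: r = D₁/P₀ + g.
r = 7.8500 / 71.85 + 0.0191 = 0.10926 + 0.0191 = 0.12836

12.84%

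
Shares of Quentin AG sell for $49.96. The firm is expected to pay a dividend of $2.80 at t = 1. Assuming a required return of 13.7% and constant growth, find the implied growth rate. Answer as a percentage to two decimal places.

From P₀ = D₁/(r − g), the implied growth is g = r − D₁/P₀.
g = 0.137 − 2.80/49.96 = 0.137 − 0.05604 = 0.08096

8.10%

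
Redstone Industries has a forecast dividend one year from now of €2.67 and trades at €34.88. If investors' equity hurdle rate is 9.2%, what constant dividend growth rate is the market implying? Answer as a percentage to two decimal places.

1.55%

From P₀ = D₁/(r − g), the implied growth is g = r − D₁/P₀.
g = 0.092 − 2.67/34.88 = 0.092 − 0.07655 = 0.01545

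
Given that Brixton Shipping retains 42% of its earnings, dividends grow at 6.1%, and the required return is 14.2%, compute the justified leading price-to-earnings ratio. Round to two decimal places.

Payout ratio b = 1 − 0.42 = 0.58.
Justified leading P/E = b/(r−g) = 0.58/(0.142−0.061) = 7.1605

7.16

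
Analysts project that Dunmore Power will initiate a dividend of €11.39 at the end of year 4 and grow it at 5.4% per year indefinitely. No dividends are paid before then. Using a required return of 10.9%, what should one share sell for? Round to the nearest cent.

Deferred-dividend DDM. At t=3 the remaining stream is a growing perpetuity with first payment D_4 = 11.39.
V_3 = D_4/(r−g) = 11.39/(0.109−0.054) = 207.0909
P₀ = V_3/(1+r)^3 = 207.0909/(1+0.109)^3 = 151.8331

€151.83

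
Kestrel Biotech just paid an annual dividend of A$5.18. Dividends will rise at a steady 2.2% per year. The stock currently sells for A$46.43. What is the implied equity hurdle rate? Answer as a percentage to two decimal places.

Rearranging the constant-growth DDM: r = D₁/P₀ + g.
D₁ = 5.18 × (1 + 0.022) = 5.2940.
r = 5.2940 / 46.43 + 0.022 = 0.11402 + 0.022 = 0.13602

13.60%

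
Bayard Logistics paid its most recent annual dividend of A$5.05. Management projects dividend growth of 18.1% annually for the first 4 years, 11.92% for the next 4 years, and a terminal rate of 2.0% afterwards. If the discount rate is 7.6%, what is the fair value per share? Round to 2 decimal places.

Three-stage DDM. Project D₁…D_8; terminal Gordon value at t=8 with g = 0.02; discount at r = 0.076.
D_1 = 5.9641
D_2 = 7.0435
D_3 = 8.3184
D_4 = 9.8241
D_5 = 10.9951
D_6 = 12.3057
D_7 = 13.7725
D_8 = 15.4142
TV_8 = 15.7225/(0.076−0.02) = 280.7592
P₀ = Σ Dₜ/(1+r)ᵗ + TV_8/(1+r)^8 = 214.2673

A$214.27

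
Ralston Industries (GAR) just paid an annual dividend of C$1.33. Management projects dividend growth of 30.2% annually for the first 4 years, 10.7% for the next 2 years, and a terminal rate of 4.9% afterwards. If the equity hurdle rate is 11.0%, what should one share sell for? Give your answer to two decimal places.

Three-stage DDM. Project D₁…D_6; terminal Gordon value at t=6 with g = 0.049; discount at r = 0.11.
D_1 = 1.7317
D_2 = 2.2546
D_3 = 2.9355
D_4 = 3.8220
D_5 = 4.2310
D_6 = 4.6837
TV_6 = 4.9132/(0.11−0.049) = 80.5446
P₀ = Σ Dₜ/(1+r)ᵗ + TV_6/(1+r)^6 = 56.1315

C$56.13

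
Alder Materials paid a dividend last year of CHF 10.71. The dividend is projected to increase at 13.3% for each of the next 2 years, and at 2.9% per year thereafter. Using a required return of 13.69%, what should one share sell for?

CHF 122.75

Two-stage DDM. Project D₁…D_2 at 0.133, terminal growth 0.029, discount at r = 0.1369.
D_1 = 12.1344
D_2 = 13.7483
Terminal value at t=2: TV = D_3/(r−g) = 14.1470/(0.1369−0.029) = 131.1122
P₀ = 12.1344/(1+0.1369)^1 + 13.7483/(1+0.1369)^2 + 131.1122/(1+0.1369)^2 = 122.7474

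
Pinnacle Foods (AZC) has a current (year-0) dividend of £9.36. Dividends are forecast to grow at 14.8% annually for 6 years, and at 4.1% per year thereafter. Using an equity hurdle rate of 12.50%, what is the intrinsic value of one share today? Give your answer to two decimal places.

£191.29

Two-stage DDM. Project D₁…D_6 at 0.148, terminal growth 0.041, discount at r = 0.125.
D_1 = 10.7453
D_2 = 12.3356
D_3 = 14.1612
D_4 = 16.2571
D_5 = 18.6632
D_6 = 21.4253
Terminal value at t=6: TV = D_7/(r−g) = 22.3038/(0.125−0.041) = 265.5208
P₀ = 10.7453/(1+0.125)^1 + 12.3356/(1+0.125)^2 + 14.1612/(1+0.125)^3 + 16.2571/(1+0.125)^4 + 18.6632/(1+0.125)^5 + 21.4253/(1+0.125)^6 + 265.5208/(1+0.125)^6 = 191.2918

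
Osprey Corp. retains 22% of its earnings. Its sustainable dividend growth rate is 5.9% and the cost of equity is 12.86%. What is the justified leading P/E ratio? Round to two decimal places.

11.21

Payout ratio b = 1 − 0.22 = 0.78.
Justified leading P/E = b/(r−g) = 0.78/(0.1286−0.059) = 11.2069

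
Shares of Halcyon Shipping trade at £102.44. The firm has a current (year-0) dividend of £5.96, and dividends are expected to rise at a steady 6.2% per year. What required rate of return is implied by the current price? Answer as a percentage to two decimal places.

Rearranging the constant-growth DDM: r = D₁/P₀ + g.
D₁ = 5.96 × (1 + 0.062) = 6.3295.
r = 6.3295 / 102.44 + 0.062 = 0.06179 + 0.062 = 0.12379

12.38%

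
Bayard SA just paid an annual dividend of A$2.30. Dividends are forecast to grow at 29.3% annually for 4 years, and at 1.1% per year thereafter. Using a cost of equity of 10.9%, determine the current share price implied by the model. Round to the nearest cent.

Two-stage DDM. Project D₁…D_4 at 0.293, terminal growth 0.011, discount at r = 0.109.
D_1 = 2.9739
D_2 = 3.8453
D_3 = 4.9719
D_4 = 6.4287
Terminal value at t=4: TV = D_5/(r−g) = 6.4994/(0.109−0.011) = 66.3204
P₀ = 2.9739/(1+0.109)^1 + 3.8453/(1+0.109)^2 + 4.9719/(1+0.109)^3 + 6.4287/(1+0.109)^4 + 66.3204/(1+0.109)^4 = 57.5485

A$57.55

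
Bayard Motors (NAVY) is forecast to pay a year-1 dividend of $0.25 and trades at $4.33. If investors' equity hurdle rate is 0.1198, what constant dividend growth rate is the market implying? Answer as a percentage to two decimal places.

From P₀ = D₁/(r − g), the implied growth is g = r − D₁/P₀.
g = 0.1198 − 0.25/4.33 = 0.1198 − 0.05774 = 0.06206

6.21%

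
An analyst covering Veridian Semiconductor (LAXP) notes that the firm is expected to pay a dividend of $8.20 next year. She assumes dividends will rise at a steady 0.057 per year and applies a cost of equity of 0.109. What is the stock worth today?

$157.69

Gordon growth model: P₀ = D₁/(r − g), with D₁ = 8.20 given directly.
P₀ = 8.2000 / (0.109 − 0.057) = 8.2000 / 0.052 = 157.6923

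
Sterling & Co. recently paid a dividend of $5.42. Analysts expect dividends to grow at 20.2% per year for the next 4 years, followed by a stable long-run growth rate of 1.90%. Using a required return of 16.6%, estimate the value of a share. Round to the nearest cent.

$65.84

Two-stage DDM. Project D₁…D_4 at 0.202, terminal growth 0.019, discount at r = 0.166.
D_1 = 6.5148
D_2 = 7.8308
D_3 = 9.4127
D_4 = 11.3140
Terminal value at t=4: TV = D_5/(r−g) = 11.5290/(0.166−0.019) = 78.4285
P₀ = 6.5148/(1+0.166)^1 + 7.8308/(1+0.166)^2 + 9.4127/(1+0.166)^3 + 11.3140/(1+0.166)^4 + 78.4285/(1+0.166)^4 = 65.8365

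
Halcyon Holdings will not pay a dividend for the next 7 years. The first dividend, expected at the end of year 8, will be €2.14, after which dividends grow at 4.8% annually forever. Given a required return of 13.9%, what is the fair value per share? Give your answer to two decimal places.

€9.46

Deferred-dividend DDM. At t=7 the remaining stream is a growing perpetuity with first payment D_8 = 2.14.
V_7 = D_8/(r−g) = 2.14/(0.139−0.048) = 23.5165
P₀ = V_7/(1+r)^7 = 23.5165/(1+0.139)^7 = 9.4560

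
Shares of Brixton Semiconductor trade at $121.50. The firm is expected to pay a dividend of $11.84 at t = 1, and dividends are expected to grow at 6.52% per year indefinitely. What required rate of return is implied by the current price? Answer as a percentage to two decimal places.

Rearranging the constant-growth DDM: r = D₁/P₀ + g.
r = 11.8400 / 121.50 + 0.0652 = 0.09745 + 0.0652 = 0.16265

16.26%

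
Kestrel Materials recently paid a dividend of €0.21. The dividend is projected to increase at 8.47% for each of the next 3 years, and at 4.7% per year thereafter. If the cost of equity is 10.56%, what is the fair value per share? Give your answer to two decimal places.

Two-stage DDM. Project D₁…D_3 at 0.0847, terminal growth 0.047, discount at r = 0.1056.
D_1 = 0.2278
D_2 = 0.2471
D_3 = 0.2680
Terminal value at t=3: TV = D_4/(r−g) = 0.2806/(0.1056−0.047) = 4.7885
P₀ = 0.2278/(1+0.1056)^1 + 0.2471/(1+0.1056)^2 + 0.2680/(1+0.1056)^3 + 4.7885/(1+0.1056)^3 = 4.1497

€4.15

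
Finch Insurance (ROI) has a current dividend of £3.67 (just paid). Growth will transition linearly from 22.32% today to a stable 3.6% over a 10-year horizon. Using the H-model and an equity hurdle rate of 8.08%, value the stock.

£161.55

H-model: P₀ = D₀[(1+g_L) + H(g_S−g_L)]/(r−g_L), with H = 10/2 = 5.
P₀ = 3.67 × [(1+0.036) + 5×(0.2232−0.036)] / (0.0808−0.036)
   = 3.67 × 1.9720 / 0.0448 = 161.5455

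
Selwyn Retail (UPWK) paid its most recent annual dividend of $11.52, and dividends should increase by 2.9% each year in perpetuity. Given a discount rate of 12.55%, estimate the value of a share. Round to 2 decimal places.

$122.84

Gordon growth model: P₀ = D₁/(r − g). D₁ = 11.52 × (1 + 0.029) = 11.8541.
P₀ = 11.8541 / (0.1255 − 0.029) = 11.8541 / 0.0965 = 122.8402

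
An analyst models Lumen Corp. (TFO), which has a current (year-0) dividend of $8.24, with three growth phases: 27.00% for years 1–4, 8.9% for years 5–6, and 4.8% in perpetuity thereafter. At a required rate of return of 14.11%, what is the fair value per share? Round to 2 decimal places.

Three-stage DDM. Project D₁…D_6; terminal Gordon value at t=6 with g = 0.048; discount at r = 0.1411.
D_1 = 10.4648
D_2 = 13.2903
D_3 = 16.8787
D_4 = 21.4359
D_5 = 23.3437
D_6 = 25.4213
TV_6 = 26.6415/(0.1411−0.048) = 286.1603
P₀ = Σ Dₜ/(1+r)ᵗ + TV_6/(1+r)^6 = 196.5792

$196.58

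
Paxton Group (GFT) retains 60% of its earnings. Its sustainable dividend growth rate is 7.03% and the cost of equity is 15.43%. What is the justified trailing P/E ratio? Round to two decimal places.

5.10

Payout ratio b = 1 − 0.60 = 0.40.
Justified trailing P/E = b(1+g)/(r−g) = 0.40×(1+0.0703)/(0.1543−0.0703) = 5.0967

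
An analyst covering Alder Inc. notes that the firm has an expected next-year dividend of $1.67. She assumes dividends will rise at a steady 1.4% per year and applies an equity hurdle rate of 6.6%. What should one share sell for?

Gordon growth model: P₀ = D₁/(r − g), with D₁ = 1.67 given directly.
P₀ = 1.6700 / (0.066 − 0.014) = 1.6700 / 0.052 = 32.1154

$32.12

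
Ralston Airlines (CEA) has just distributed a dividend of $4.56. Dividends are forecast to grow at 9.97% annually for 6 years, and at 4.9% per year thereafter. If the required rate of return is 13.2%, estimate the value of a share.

$73.20

Two-stage DDM. Project D₁…D_6 at 0.0997, terminal growth 0.049, discount at r = 0.132.
D_1 = 5.0146
D_2 = 5.5146
D_3 = 6.0644
D_4 = 6.6690
D_5 = 7.3339
D_6 = 8.0651
Terminal value at t=6: TV = D_7/(r−g) = 8.4603/(0.132−0.049) = 101.9313
P₀ = 5.0146/(1+0.132)^1 + 5.5146/(1+0.132)^2 + 6.0644/(1+0.132)^3 + 6.6690/(1+0.132)^4 + 7.3339/(1+0.132)^5 + 8.0651/(1+0.132)^6 + 101.9313/(1+0.132)^6 = 73.1967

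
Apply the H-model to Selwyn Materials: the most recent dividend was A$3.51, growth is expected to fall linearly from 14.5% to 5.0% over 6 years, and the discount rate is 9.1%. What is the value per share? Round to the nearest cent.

A$114.29

H-model: P₀ = D₀[(1+g_L) + H(g_S−g_L)]/(r−g_L), with H = 6/2 = 3.
P₀ = 3.51 × [(1+0.05) + 3×(0.145−0.05)] / (0.091−0.05)
   = 3.51 × 1.3350 / 0.041 = 114.2890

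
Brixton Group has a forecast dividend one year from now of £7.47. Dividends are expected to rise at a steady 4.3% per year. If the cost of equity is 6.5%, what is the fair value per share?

£339.55

Gordon growth model: P₀ = D₁/(r − g), with D₁ = 7.47 given directly.
P₀ = 7.4700 / (0.065 − 0.043) = 7.4700 / 0.022 = 339.5455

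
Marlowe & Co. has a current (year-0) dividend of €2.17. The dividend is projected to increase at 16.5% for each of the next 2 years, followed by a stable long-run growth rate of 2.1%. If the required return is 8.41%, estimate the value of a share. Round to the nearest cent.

Two-stage DDM. Project D₁…D_2 at 0.165, terminal growth 0.021, discount at r = 0.0841.
D_1 = 2.5280
D_2 = 2.9452
Terminal value at t=2: TV = D_3/(r−g) = 3.0070/(0.0841−0.021) = 47.6549
P₀ = 2.5280/(1+0.0841)^1 + 2.9452/(1+0.0841)^2 + 47.6549/(1+0.0841)^2 = 45.3859

€45.39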